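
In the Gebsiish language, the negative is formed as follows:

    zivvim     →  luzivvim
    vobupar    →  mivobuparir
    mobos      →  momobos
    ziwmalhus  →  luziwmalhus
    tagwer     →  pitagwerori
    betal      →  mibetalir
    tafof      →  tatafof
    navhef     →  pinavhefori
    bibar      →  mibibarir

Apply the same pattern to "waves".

piwavesori

tafof and navhef both end in -f yet inflect differently (tatafof, pinavhefori), so the final letter is not what conditions the rule; the last vowel is.
"waves" has last vowel 'e'. The stems whose last vowel is 'e' (navhef → pinavhefori, tagwer → pitagwerori) add pi- … -ori around the stem.
The other patterns: stems whose last vowel is 'o' repeat the first consonant+vowel as a prefix; stems whose last vowel is 'a' add mi- … -ir around the stem; stems whose last vowel is 'i' or 'u' add the prefix lu-.
So waves → piwavesori.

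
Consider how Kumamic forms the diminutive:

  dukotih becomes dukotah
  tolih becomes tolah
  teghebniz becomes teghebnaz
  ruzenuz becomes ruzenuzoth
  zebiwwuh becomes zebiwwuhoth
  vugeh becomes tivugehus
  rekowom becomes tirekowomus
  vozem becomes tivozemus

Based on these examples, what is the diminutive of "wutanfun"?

wutanfunoth

"wutanfun" has last vowel 'u'. The stems whose last vowel is 'u' (ruzenuz → ruzenuzoth, zebiwwuh → zebiwwuhoth) add -oth.
So wutanfun → wutanfunoth.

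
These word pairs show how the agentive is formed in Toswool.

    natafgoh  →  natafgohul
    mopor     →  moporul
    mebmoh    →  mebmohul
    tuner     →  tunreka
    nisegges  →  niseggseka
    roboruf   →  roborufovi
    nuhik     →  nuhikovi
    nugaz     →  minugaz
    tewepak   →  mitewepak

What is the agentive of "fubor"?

mopor and tuner both end in -r yet inflect differently (moporul, tunreka), so the final letter is not what conditions the rule; the last vowel is.
"fubor" has last vowel 'o'. The stems whose last vowel is 'o' (natafgoh → natafgohul, mopor → moporul, mebmoh → mebmohul) add -ul.
The other patterns: stems whose last vowel is 'e' delete the last vowel and add -eka; stems whose last vowel is 'i' or 'u' add -ovi; stems whose last vowel is 'a' add the prefix mi-.
So fubor → fuborul.

fuborul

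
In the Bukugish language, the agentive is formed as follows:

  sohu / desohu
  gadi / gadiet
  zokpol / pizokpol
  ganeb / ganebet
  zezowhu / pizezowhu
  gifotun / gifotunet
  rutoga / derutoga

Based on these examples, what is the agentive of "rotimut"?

derotimut

zezowhu and sohu both end in -u yet inflect differently (pizezowhu, desohu), so the final letter is not what conditions the rule; the first letter is.
"rotimut" begins with r-. The one such stem in the data (rutoga → derutoga) adds the prefix de-, so the same rule applies.
So rotimut → derotimut.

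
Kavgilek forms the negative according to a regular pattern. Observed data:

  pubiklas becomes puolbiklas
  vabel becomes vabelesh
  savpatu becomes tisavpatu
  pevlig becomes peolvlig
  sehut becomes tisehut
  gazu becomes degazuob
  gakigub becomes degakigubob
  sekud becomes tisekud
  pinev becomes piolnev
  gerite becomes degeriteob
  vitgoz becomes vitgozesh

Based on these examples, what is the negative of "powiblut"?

poolwiblut

gazu and savpatu both end in -u yet inflect differently (degazuob, tisavpatu), so the final letter is not what conditions the rule; the first letter is.
"powiblut" begins with p-. The stems beginning with p- (pinev → piolnev, pevlig → peolvlig, pubiklas → puolbiklas) insert -ol- after the first vowel.
So powiblut → poolwiblut.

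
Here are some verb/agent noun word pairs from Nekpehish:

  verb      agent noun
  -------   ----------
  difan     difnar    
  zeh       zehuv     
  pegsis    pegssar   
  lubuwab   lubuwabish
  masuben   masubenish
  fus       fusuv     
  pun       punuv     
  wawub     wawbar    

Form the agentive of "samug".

pun and difan both end in -n yet inflect differently (punuv, difnar), so the final letter is not what conditions the rule; the number of vowels is.
"samug" has 2 vowels. The stems with 2 vowels (difan → difnar, pegsis → pegssar, wawub → wawbar) delete the last vowel and add -ar.
The other patterns: stems with 1 vowel add -uv; stems with 3 vowels add -ish.
So samug → samgar.

samgar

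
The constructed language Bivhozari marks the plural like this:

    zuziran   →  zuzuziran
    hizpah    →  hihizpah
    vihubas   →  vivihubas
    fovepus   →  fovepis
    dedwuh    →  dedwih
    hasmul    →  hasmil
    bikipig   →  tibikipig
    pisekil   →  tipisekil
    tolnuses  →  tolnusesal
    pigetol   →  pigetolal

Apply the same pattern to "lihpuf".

lihpif

vihubas and fovepus both end in -s yet inflect differently (vivihubas, fovepis), so the final letter is not what conditions the rule; the last vowel is.
"lihpuf" has last vowel 'u'. The stems whose last vowel is 'u' (fovepus → fovepis, dedwuh → dedwih, hasmul → hasmil) change the last vowel to 'i'.
So lihpuf → lihpif.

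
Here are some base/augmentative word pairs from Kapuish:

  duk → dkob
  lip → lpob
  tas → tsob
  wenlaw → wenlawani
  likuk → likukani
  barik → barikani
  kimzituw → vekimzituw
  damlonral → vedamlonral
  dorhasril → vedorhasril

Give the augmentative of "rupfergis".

verupfergis

duk and likuk both end in -k yet inflect differently (dkob, likukani), so the final letter is not what conditions the rule; the number of vowels is.
"rupfergis" has 3 vowels. The stems with 3 vowels (kimzituw → vekimzituw, damlonral → vedamlonral, dorhasril → vedorhasril) add the prefix ve-.
So rupfergis → verupfergis.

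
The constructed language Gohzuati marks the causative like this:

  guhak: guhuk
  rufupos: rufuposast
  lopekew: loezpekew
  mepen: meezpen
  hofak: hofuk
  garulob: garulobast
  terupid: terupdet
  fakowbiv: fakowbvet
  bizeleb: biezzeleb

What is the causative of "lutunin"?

bizeleb and garulob both end in -b yet inflect differently (biezzeleb, garulobast), so the final letter is not what conditions the rule; the last vowel is.
"lutunin" has last vowel 'i'. The stems whose last vowel is 'i' (terupid → terupdet, fakowbiv → fakowbvet) delete the last vowel and add -et.
The other patterns: stems whose last vowel is 'e' insert -ez- after the first vowel; stems whose last vowel is 'a' change the last vowel to 'u'; stems whose last vowel is 'o' add -ast.
So lutunin → lutunnet.

lutunnet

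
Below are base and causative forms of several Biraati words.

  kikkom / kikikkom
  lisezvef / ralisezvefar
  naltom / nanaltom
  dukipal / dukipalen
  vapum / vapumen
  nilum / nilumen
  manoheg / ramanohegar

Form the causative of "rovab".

"rovab" has last vowel 'a'. The one such stem in the data (dukipal → dukipalen) adds -en, so the same rule applies.
So rovab → rovaben.

rovaben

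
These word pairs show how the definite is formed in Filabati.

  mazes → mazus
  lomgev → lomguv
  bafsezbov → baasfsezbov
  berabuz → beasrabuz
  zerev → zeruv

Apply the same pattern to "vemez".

"vemez" has last vowel 'e'. The stems whose last vowel is 'e' (zerev → zeruv, lomgev → lomguv, mazes → mazus) change the last vowel to 'u'.
The other pattern: stems whose last vowel is 'o' or 'u' insert -as- after the first vowel.
So vemez → vemuz.

vemuz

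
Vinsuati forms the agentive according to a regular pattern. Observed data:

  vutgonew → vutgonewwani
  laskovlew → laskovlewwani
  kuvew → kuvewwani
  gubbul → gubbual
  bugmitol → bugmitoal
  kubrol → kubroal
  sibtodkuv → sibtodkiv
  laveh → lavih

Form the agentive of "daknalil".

gubbul and sibtodkuv both have last vowel 'u' yet inflect differently (gubbual, sibtodkiv), so the last vowel is not what conditions the rule; the final letter is.
"daknalil" ends in -l. The stems ending in -l (gubbul → gubbual, bugmitol → bugmitoal, kubrol → kubroal) drop the final letter and add -al.
So daknalil → daknalial.

daknalial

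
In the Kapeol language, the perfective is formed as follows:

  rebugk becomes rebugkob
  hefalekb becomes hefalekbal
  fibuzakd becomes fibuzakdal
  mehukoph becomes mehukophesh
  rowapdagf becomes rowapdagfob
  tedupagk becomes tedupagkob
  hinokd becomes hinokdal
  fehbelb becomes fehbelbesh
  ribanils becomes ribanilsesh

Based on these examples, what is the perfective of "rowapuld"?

rowapuldesh

hefalekb and fehbelb both end in -b yet inflect differently (hefalekbal, fehbelbesh), so the final letter is not what conditions the rule; the second-to-last letter is.
"rowapuld" has second-to-last letter 'l'. The stems whose second-to-last letter is 'l' (fehbelb → fehbelbesh, ribanils → ribanilsesh) add -esh.
The other patterns: stems whose second-to-last letter is 'k' add -al; stems whose second-to-last letter is 'g' add -ob.
So rowapuld → rowapuldesh.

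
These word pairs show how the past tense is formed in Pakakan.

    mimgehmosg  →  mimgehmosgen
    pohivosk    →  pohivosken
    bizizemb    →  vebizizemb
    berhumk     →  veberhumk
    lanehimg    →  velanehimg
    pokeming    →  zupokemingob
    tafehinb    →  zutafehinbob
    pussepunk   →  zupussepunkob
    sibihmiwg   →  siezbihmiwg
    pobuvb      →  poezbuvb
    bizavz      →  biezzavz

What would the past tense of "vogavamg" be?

vevogavamg

pohivosk and berhumk both end in -k yet inflect differently (pohivosken, veberhumk), so the final letter is not what conditions the rule; the second-to-last letter is.
"vogavamg" has second-to-last letter 'm'. The stems whose second-to-last letter is 'm' (bizizemb → vebizizemb, berhumk → veberhumk, lanehimg → velanehimg) add the prefix ve-.
So vogavamg → vevogavamg.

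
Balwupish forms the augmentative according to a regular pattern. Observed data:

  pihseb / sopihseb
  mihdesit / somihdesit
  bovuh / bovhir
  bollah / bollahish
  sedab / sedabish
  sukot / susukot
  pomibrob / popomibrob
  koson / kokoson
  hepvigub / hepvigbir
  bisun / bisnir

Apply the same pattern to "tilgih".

mihdesit and sukot both end in -t yet inflect differently (somihdesit, susukot), so the final letter is not what conditions the rule; the last vowel is.
"tilgih" has last vowel 'i'. The one such stem in the data (mihdesit → somihdesit) adds the prefix so-, so the same rule applies.
The other patterns: stems whose last vowel is 'o' repeat the first consonant+vowel as a prefix; stems whose last vowel is 'u' delete the last vowel and add -ir; stems whose last vowel is 'a' add -ish.
So tilgih → sotilgih.

sotilgih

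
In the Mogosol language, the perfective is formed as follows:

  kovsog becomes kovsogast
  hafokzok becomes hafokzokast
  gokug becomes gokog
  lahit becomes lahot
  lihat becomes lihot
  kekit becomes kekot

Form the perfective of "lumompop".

kovsog and gokug both end in -g yet inflect differently (kovsogast, gokog), so the final letter is not what conditions the rule; the last vowel is.
"lumompop" has last vowel 'o'. The stems whose last vowel is 'o' (kovsog → kovsogast, hafokzok → hafokzokast) add -ast.
So lumompop → lumompopast.

lumompopast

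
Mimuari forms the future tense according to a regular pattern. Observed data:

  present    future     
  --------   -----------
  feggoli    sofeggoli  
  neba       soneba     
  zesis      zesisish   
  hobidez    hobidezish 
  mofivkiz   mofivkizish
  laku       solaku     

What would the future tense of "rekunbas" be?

rekunbasish

zesis and feggoli both have last vowel 'i' yet inflect differently (zesisish, sofeggoli), so the last vowel is not what conditions the rule; whether the stem ends in a vowel or a consonant is.
"rekunbas" ends in a consonant. The stems ending in a consonant (zesis → zesisish, hobidez → hobidezish, mofivkiz → mofivkizish) add -ish.
So rekunbas → rekunbasish.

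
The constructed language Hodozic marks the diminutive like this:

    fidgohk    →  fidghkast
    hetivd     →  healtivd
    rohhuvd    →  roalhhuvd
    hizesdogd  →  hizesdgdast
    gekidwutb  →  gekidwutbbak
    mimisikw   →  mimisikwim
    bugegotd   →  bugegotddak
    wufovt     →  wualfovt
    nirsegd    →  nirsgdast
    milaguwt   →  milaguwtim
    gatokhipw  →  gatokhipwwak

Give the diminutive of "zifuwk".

zifuwkim

"zifuwk" has second-to-last letter 'w'. The one such stem in the data (milaguwt → milaguwtim) adds -im, so the same rule applies.
The other patterns: stems whose second-to-last letter is 'v' insert -al- after the first vowel; stems whose second-to-last letter is 'g' or 'h' delete the last vowel and add -ast; stems whose second-to-last letter is 'p' or 't' double the final consonant and add -ak.
So zifuwk → zifuwkim.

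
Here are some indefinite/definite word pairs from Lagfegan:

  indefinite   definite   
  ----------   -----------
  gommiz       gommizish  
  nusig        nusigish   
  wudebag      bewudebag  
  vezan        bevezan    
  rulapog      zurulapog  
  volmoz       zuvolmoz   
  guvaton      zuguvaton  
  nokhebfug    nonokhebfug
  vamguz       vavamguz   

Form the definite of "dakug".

dadakug

nusig and wudebag both end in -g yet inflect differently (nusigish, bewudebag), so the final letter is not what conditions the rule; the last vowel is.
"dakug" has last vowel 'u'. The stems whose last vowel is 'u' (nokhebfug → nonokhebfug, vamguz → vavamguz) repeat the first consonant+vowel as a prefix.
So dakug → dadakug.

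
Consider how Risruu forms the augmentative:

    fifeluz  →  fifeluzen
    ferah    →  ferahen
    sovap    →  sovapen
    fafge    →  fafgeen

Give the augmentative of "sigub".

Every pair shown (fifeluz → fifeluzen, ferah → ferahen, sovap → sovapen, …) follows the same rule: add -en.
So sigub → siguben.

siguben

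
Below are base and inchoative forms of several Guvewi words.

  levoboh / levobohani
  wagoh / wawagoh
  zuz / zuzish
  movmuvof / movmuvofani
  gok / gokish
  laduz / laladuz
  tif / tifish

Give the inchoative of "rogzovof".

"rogzovof" has 3 vowels. The stems with 3 vowels (movmuvof → movmuvofani, levoboh → levobohani) add -ani.
The other patterns: stems with 1 vowel add -ish; stems with 2 vowels repeat the first consonant+vowel as a prefix.
So rogzovof → rogzovofani.

rogzovofani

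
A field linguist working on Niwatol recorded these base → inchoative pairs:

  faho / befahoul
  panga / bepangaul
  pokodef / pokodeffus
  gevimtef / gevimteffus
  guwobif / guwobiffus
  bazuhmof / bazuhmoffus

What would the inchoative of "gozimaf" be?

bazuhmof and faho both have last vowel 'o' yet inflect differently (bazuhmoffus, befahoul), so the last vowel is not what conditions the rule; the final letter is.
"gozimaf" ends in -f. The stems ending in -f (gevimtef → gevimteffus, pokodef → pokodeffus, bazuhmof → bazuhmoffus) double the final consonant and add -us.
The other pattern: stems ending in -a or -o add be- … -ul around the stem.
So gozimaf → gozimaffus.

gozimaffus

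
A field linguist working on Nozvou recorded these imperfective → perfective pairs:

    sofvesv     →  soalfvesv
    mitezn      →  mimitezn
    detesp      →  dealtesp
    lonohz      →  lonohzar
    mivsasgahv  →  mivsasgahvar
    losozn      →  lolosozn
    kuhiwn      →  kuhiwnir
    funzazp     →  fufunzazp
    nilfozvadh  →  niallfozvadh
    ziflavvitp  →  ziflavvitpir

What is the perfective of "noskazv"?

detesp and funzazp both end in -p yet inflect differently (dealtesp, fufunzazp), so the final letter is not what conditions the rule; the second-to-last letter is.
"noskazv" has second-to-last letter 'z'. The stems whose second-to-last letter is 'z' (mitezn → mimitezn, funzazp → fufunzazp, losozn → lolosozn) repeat the first consonant+vowel as a prefix.
So noskazv → nonoskazv.

nonoskazv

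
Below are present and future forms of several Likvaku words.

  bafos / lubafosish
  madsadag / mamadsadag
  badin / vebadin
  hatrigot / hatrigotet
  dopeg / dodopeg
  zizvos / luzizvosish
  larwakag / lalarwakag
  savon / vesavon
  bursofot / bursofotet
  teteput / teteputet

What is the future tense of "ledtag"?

leledtag

bafos and bursofot both have last vowel 'o' yet inflect differently (lubafosish, bursofotet), so the last vowel is not what conditions the rule; the final letter is.
"ledtag" ends in -g. The stems ending in -g (larwakag → lalarwakag, dopeg → dodopeg, madsadag → mamadsadag) repeat the first consonant+vowel as a prefix.
So ledtag → leledtag.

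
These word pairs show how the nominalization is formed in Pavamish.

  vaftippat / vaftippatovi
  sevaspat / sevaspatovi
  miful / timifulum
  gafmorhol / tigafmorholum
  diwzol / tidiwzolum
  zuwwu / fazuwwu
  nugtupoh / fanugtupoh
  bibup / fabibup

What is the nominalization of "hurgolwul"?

tihurgolwulum

"hurgolwul" ends in -l. The stems ending in -l (miful → timifulum, gafmorhol → tigafmorholum, diwzol → tidiwzolum) add ti- … -um around the stem.
The other patterns: stems ending in -t add -ovi; stems ending in -h, -p or -u add the prefix fa-.
So hurgolwul → tihurgolwulum.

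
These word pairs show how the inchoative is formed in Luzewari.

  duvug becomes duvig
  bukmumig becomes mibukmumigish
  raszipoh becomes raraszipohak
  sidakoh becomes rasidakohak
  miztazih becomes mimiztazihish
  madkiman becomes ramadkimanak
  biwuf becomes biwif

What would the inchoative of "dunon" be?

"dunon" has last vowel 'o'. The stems whose last vowel is 'o' (sidakoh → rasidakohak, raszipoh → raraszipohak) add ra- … -ak around the stem.
So dunon → radunonak.

radunonak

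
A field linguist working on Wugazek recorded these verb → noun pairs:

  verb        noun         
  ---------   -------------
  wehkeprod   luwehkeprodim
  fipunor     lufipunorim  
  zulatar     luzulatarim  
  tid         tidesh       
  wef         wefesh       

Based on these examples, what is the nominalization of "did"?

wehkeprod and tid both end in -d yet inflect differently (luwehkeprodim, tidesh), so the final letter is not what conditions the rule; the number of vowels is.
"did" has 1 vowel. The stems with 1 vowel (tid → tidesh, wef → wefesh) add -esh.
So did → didesh.

didesh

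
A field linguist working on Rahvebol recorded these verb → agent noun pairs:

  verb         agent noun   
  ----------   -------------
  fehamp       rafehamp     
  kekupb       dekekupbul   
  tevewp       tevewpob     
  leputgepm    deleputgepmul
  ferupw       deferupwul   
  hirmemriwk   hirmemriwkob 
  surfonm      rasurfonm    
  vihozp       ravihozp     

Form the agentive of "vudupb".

tevewp and vihozp both end in -p yet inflect differently (tevewpob, ravihozp), so the final letter is not what conditions the rule; the second-to-last letter is.
"vudupb" has second-to-last letter 'p'. The stems whose second-to-last letter is 'p' (leputgepm → deleputgepmul, kekupb → dekekupbul, ferupw → deferupwul) add de- … -ul around the stem.
The other patterns: stems whose second-to-last letter is 'w' add -ob; stems whose second-to-last letter is 'm', 'n' or 'z' add the prefix ra-.
So vudupb → devudupbul.

devudupbul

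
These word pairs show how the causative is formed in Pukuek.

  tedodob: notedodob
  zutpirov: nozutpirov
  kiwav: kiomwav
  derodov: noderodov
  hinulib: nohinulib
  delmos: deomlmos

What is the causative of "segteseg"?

"segteseg" has 3 vowels. The stems with 3 vowels (tedodob → notedodob, derodov → noderodov, zutpirov → nozutpirov) add the prefix no-.
So segteseg → nosegteseg.

nosegteseg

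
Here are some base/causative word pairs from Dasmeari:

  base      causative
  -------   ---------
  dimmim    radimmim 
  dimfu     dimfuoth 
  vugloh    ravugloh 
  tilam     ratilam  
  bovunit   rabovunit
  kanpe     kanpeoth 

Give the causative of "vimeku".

vimekuoth

dimfu and dimmim both begin with d- yet inflect differently (dimfuoth, radimmim), so the first letter is not what conditions the rule; whether the stem ends in a vowel or a consonant is.
"vimeku" ends in a vowel. The stems ending in a vowel (kanpe → kanpeoth, dimfu → dimfuoth) add -oth.
The other pattern: stems ending in a consonant add the prefix ra-.
So vimeku → vimekuoth.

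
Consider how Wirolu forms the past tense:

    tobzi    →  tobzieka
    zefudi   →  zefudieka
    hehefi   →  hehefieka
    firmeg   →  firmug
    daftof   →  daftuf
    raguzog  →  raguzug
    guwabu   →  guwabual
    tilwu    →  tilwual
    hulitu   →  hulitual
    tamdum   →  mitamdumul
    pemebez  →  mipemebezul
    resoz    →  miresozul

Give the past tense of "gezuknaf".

guwabu and tamdum both have last vowel 'u' yet inflect differently (guwabual, mitamdumul), so the last vowel is not what conditions the rule; the final letter is.
"gezuknaf" ends in -f. The one such stem in the data (daftof → daftuf) changes the last vowel to 'u' (as do firmeg, raguzog), so the same rule applies.
So gezuknaf → gezuknuf.

gezuknuf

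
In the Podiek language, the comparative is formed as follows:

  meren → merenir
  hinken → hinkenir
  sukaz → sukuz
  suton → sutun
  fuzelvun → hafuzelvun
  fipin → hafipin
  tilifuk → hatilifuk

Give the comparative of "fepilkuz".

hafepilkuz

meren and suton both end in -n yet inflect differently (merenir, sutun), so the final letter is not what conditions the rule; the last vowel is.
"fepilkuz" has last vowel 'u'. The stems whose last vowel is 'u' (fuzelvun → hafuzelvun, tilifuk → hatilifuk) add the prefix ha-.
The other patterns: stems whose last vowel is 'e' add -ir; stems whose last vowel is 'a' or 'o' change the last vowel to 'u'.
So fepilkuz → hafepilkuz.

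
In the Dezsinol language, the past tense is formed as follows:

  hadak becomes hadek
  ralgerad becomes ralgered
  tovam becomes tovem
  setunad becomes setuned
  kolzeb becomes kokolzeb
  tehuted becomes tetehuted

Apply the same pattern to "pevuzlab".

ralgerad and tehuted both end in -d yet inflect differently (ralgered, tetehuted), so the final letter is not what conditions the rule; the last vowel is.
"pevuzlab" has last vowel 'a'. The stems whose last vowel is 'a' (hadak → hadek, ralgerad → ralgered, tovam → tovem) change the last vowel to 'e'.
The other pattern: stems whose last vowel is 'e' repeat the first consonant+vowel as a prefix.
So pevuzlab → pevuzleb.

pevuzleb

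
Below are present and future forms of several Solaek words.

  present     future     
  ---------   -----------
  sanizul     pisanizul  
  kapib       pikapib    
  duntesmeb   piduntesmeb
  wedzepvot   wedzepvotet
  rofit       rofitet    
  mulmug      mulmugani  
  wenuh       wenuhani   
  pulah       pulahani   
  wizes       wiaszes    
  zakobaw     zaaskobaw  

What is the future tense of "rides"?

kapib and rofit both have last vowel 'i' yet inflect differently (pikapib, rofitet), so the last vowel is not what conditions the rule; the final letter is.
"rides" ends in -s. The one such stem in the data (wizes → wiaszes) inserts -as- after the first vowel (as does zakobaw), so the same rule applies.
So rides → riasdes.

riasdes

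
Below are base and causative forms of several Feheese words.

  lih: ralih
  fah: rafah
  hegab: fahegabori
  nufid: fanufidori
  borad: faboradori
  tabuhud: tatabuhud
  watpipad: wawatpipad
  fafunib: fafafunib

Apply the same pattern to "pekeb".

fapekebori

"pekeb" has 2 vowels. The stems with 2 vowels (hegab → fahegabori, nufid → fanufidori, borad → faboradori) add fa- … -ori around the stem.
The other patterns: stems with 1 vowel add the prefix ra-; stems with 3 vowels repeat the first consonant+vowel as a prefix.
So pekeb → fapekebori.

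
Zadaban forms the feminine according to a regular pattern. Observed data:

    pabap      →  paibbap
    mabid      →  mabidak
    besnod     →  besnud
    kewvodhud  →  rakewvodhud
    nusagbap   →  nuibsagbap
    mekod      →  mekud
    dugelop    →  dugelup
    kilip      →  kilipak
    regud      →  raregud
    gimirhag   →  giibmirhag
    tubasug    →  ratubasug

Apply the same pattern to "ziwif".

mekod and regud both end in -d yet inflect differently (mekud, raregud), so the final letter is not what conditions the rule; the last vowel is.
"ziwif" has last vowel 'i'. The stems whose last vowel is 'i' (kilip → kilipak, mabid → mabidak) add -ak.
So ziwif → ziwifak.

ziwifak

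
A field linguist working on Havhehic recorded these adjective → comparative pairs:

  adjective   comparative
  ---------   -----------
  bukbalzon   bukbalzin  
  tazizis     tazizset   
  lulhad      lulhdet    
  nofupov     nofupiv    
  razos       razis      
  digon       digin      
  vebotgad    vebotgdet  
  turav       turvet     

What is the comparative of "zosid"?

nofupov and turav both end in -v yet inflect differently (nofupiv, turvet), so the final letter is not what conditions the rule; the last vowel is.
"zosid" has last vowel 'i'. The one such stem in the data (tazizis → tazizset) deletes the last vowel and adds -et (as do turav, lulhad), so the same rule applies.
The other pattern: stems whose last vowel is 'o' change the last vowel to 'i'.
So zosid → zosdet.

zosdet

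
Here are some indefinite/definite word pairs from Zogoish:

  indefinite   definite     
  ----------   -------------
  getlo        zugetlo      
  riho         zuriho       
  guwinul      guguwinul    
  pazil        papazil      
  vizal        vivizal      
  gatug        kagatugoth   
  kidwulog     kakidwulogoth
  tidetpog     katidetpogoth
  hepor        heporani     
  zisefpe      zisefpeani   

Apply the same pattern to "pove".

"pove" ends in -e. The one such stem in the data (zisefpe → zisefpeani) adds -ani, so the same rule applies.
The other patterns: stems ending in -o add the prefix zu-; stems ending in -l repeat the first consonant+vowel as a prefix; stems ending in -g add ka- … -oth around the stem.
So pove → poveani.

poveani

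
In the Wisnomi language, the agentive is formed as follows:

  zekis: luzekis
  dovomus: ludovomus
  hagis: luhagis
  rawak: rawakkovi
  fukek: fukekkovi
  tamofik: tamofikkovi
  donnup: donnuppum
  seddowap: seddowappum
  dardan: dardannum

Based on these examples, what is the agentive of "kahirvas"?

lukahirvas

zekis and tamofik both have last vowel 'i' yet inflect differently (luzekis, tamofikkovi), so the last vowel is not what conditions the rule; the final letter is.
"kahirvas" ends in -s. The stems ending in -s (zekis → luzekis, dovomus → ludovomus, hagis → luhagis) add the prefix lu-.
So kahirvas → lukahirvas.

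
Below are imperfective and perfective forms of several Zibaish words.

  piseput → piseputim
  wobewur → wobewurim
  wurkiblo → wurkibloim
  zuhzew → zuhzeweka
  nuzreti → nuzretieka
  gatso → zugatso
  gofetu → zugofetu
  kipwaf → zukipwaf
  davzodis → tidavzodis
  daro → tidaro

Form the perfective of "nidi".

"nidi" begins with n-. The one such stem in the data (nuzreti → nuzretieka) adds -eka, so the same rule applies.
The other patterns: stems beginning with p- or w- add -im; stems beginning with g- or k- add the prefix zu-; stems beginning with d- add the prefix ti-.
So nidi → nidieka.

nidieka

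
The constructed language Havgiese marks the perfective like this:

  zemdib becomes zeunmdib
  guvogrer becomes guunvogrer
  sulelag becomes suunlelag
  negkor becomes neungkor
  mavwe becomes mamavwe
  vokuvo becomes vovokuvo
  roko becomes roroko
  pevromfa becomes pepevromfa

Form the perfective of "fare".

fafare

guvogrer and mavwe both have last vowel 'e' yet inflect differently (guunvogrer, mamavwe), so the last vowel is not what conditions the rule; whether the stem ends in a vowel or a consonant is.
"fare" ends in a vowel. The stems ending in a vowel (mavwe → mamavwe, vokuvo → vovokuvo, roko → roroko) repeat the first consonant+vowel as a prefix.
The other pattern: stems ending in a consonant insert -un- after the first vowel.
So fare → fafare.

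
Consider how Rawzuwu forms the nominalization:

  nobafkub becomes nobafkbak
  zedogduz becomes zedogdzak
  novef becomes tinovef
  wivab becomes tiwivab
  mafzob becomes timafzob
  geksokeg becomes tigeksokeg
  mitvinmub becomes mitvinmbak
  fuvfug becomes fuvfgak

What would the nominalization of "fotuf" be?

fotfak

mitvinmub and wivab both end in -b yet inflect differently (mitvinmbak, tiwivab), so the final letter is not what conditions the rule; the last vowel is.
"fotuf" has last vowel 'u'. The stems whose last vowel is 'u' (mitvinmub → mitvinmbak, fuvfug → fuvfgak, nobafkub → nobafkbak) delete the last vowel and add -ak.
So fotuf → fotfak.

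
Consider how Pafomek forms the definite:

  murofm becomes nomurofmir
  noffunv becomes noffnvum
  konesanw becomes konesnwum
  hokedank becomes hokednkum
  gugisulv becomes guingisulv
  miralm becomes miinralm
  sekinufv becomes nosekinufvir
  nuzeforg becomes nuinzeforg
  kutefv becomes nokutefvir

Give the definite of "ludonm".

ludnmum

kutefv and noffunv both end in -v yet inflect differently (nokutefvir, noffnvum), so the final letter is not what conditions the rule; the second-to-last letter is.
"ludonm" has second-to-last letter 'n'. The stems whose second-to-last letter is 'n' (hokedank → hokednkum, noffunv → noffnvum, konesanw → konesnwum) delete the last vowel and add -um.
The other patterns: stems whose second-to-last letter is 'f' add no- … -ir around the stem; stems whose second-to-last letter is 'l' or 'r' insert -in- after the first vowel.
So ludonm → ludnmum.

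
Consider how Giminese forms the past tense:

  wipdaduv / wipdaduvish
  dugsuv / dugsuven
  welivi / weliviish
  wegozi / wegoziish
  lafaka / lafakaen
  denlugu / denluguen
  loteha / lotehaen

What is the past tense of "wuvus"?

wipdaduv and dugsuv both end in -v yet inflect differently (wipdaduvish, dugsuven), so the final letter is not what conditions the rule; the first letter is.
"wuvus" begins with w-. The stems beginning with w- (wipdaduv → wipdaduvish, welivi → weliviish, wegozi → wegoziish) add -ish.
So wuvus → wuvusish.

wuvusish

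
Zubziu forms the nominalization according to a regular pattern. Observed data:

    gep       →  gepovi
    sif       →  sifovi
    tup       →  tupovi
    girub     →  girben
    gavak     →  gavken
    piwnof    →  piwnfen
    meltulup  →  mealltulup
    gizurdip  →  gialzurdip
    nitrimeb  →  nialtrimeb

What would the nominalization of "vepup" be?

veppen

"vepup" has 2 vowels. The stems with 2 vowels (girub → girben, gavak → gavken, piwnof → piwnfen) delete the last vowel and add -en.
The other patterns: stems with 1 vowel add -ovi; stems with 3 vowels insert -al- after the first vowel.
So vepup → veppen.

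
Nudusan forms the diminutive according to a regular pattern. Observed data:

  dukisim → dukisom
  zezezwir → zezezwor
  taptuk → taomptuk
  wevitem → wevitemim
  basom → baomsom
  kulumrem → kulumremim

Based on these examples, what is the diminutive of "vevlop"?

veomvlop

"vevlop" has last vowel 'o'. The one such stem in the data (basom → baomsom) inserts -om- after the first vowel (as does taptuk), so the same rule applies.
The other patterns: stems whose last vowel is 'e' add -im; stems whose last vowel is 'i' change the last vowel to 'o'.
So vevlop → veomvlop.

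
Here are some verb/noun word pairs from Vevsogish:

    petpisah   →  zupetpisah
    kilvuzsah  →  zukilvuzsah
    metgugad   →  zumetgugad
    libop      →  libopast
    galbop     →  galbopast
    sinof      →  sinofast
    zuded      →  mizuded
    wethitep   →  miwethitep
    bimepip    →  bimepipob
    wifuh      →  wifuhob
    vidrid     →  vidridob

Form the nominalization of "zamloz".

zamlozast

"zamloz" has last vowel 'o'. The stems whose last vowel is 'o' (libop → libopast, galbop → galbopast, sinof → sinofast) add -ast.
The other patterns: stems whose last vowel is 'a' add the prefix zu-; stems whose last vowel is 'e' add the prefix mi-; stems whose last vowel is 'i' or 'u' add -ob.
So zamloz → zamlozast.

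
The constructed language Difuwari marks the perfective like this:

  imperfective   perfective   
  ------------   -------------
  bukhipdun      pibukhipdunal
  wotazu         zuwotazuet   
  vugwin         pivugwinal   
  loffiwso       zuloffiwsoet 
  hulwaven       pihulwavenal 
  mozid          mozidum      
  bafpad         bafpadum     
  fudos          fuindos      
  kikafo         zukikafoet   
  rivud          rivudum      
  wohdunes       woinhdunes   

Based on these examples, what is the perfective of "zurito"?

zuzuritoet

mozid and vugwin both have last vowel 'i' yet inflect differently (mozidum, pivugwinal), so the last vowel is not what conditions the rule; the final letter is.
"zurito" ends in -o. The stems ending in -o (loffiwso → zuloffiwsoet, kikafo → zukikafoet) add zu- … -et around the stem.
So zurito → zuzuritoet.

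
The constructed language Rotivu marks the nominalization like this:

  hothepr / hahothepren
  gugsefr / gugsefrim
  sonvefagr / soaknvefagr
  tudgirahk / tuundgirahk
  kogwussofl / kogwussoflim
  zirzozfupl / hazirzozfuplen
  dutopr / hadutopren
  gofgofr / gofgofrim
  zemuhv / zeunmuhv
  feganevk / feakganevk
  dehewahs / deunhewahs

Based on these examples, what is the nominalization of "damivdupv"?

kogwussofl and zirzozfupl both end in -l yet inflect differently (kogwussoflim, hazirzozfuplen), so the final letter is not what conditions the rule; the second-to-last letter is.
"damivdupv" has second-to-last letter 'p'. The stems whose second-to-last letter is 'p' (zirzozfupl → hazirzozfuplen, dutopr → hadutopren, hothepr → hahothepren) add ha- … -en around the stem.
So damivdupv → hadamivdupven.

hadamivdupven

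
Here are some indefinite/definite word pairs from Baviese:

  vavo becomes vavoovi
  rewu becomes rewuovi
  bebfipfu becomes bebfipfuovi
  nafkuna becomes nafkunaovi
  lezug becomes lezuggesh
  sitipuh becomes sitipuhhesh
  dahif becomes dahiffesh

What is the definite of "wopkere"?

rewu and lezug both have last vowel 'u' yet inflect differently (rewuovi, lezuggesh), so the last vowel is not what conditions the rule; whether the stem ends in a vowel or a consonant is.
"wopkere" ends in a vowel. The stems ending in a vowel (vavo → vavoovi, rewu → rewuovi, bebfipfu → bebfipfuovi) add -ovi.
So wopkere → wopkereovi.

wopkereovi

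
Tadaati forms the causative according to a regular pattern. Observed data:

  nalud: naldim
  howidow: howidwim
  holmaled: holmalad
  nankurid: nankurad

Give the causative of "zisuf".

holmaled and nalud both end in -d yet inflect differently (holmalad, naldim), so the final letter is not what conditions the rule; the last vowel is.
"zisuf" has last vowel 'u'. The one such stem in the data (nalud → naldim) deletes the last vowel and adds -im (as does howidow), so the same rule applies.
So zisuf → zisfim.

zisfim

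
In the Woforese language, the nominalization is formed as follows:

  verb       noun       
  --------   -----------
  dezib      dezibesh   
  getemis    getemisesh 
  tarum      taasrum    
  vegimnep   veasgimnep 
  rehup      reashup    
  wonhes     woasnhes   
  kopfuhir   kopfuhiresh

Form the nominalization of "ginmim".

ginmimesh

getemis and wonhes both end in -s yet inflect differently (getemisesh, woasnhes), so the final letter is not what conditions the rule; the last vowel is.
"ginmim" has last vowel 'i'. The stems whose last vowel is 'i' (getemis → getemisesh, dezib → dezibesh, kopfuhir → kopfuhiresh) add -esh.
The other pattern: stems whose last vowel is 'e' or 'u' insert -as- after the first vowel.
So ginmim → ginmimesh.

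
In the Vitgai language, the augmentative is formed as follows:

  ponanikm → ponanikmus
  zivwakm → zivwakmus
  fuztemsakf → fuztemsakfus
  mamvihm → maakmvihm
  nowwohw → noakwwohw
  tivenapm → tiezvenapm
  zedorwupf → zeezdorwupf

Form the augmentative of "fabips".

faezbips

ponanikm and mamvihm both end in -m yet inflect differently (ponanikmus, maakmvihm), so the final letter is not what conditions the rule; the second-to-last letter is.
"fabips" has second-to-last letter 'p'. The stems whose second-to-last letter is 'p' (tivenapm → tiezvenapm, zedorwupf → zeezdorwupf) insert -ez- after the first vowel.
The other patterns: stems whose second-to-last letter is 'k' add -us; stems whose second-to-last letter is 'h' insert -ak- after the first vowel.
So fabips → faezbips.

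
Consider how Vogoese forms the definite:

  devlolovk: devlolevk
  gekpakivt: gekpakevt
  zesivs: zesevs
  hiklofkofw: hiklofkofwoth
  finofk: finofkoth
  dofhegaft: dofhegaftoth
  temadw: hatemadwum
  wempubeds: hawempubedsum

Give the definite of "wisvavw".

devlolovk and finofk both end in -k yet inflect differently (devlolevk, finofkoth), so the final letter is not what conditions the rule; the second-to-last letter is.
"wisvavw" has second-to-last letter 'v'. The stems whose second-to-last letter is 'v' (devlolovk → devlolevk, gekpakivt → gekpakevt, zesivs → zesevs) change the last vowel to 'e'.
The other patterns: stems whose second-to-last letter is 'f' add -oth; stems whose second-to-last letter is 'd' add ha- … -um around the stem.
So wisvavw → wisvevw.

wisvevw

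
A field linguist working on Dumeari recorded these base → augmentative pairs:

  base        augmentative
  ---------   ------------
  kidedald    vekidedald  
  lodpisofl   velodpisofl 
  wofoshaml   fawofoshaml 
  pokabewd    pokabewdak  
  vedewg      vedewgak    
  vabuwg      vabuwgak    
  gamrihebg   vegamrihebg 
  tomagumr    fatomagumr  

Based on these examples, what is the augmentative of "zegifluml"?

wofoshaml and lodpisofl both end in -l yet inflect differently (fawofoshaml, velodpisofl), so the final letter is not what conditions the rule; the second-to-last letter is.
"zegifluml" has second-to-last letter 'm'. The stems whose second-to-last letter is 'm' (tomagumr → fatomagumr, wofoshaml → fawofoshaml) add the prefix fa-.
The other patterns: stems whose second-to-last letter is 'w' add -ak; stems whose second-to-last letter is 'b', 'f' or 'l' add the prefix ve-.
So zegifluml → fazegifluml.

fazegifluml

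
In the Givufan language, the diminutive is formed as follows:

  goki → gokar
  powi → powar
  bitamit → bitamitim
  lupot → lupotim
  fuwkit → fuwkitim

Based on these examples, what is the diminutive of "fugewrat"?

fugewratim

goki and bitamit both have last vowel 'i' yet inflect differently (gokar, bitamitim), so the last vowel is not what conditions the rule; the final letter is.
"fugewrat" ends in -t. The stems ending in -t (bitamit → bitamitim, lupot → lupotim, fuwkit → fuwkitim) add -im.
So fugewrat → fugewratim.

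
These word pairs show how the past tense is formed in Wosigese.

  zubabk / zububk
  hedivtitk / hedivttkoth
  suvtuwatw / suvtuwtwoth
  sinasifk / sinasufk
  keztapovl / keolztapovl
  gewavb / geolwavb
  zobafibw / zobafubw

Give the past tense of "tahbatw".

"tahbatw" has second-to-last letter 't'. The stems whose second-to-last letter is 't' (hedivtitk → hedivttkoth, suvtuwatw → suvtuwtwoth) delete the last vowel and add -oth.
So tahbatw → tahbtwoth.

tahbtwoth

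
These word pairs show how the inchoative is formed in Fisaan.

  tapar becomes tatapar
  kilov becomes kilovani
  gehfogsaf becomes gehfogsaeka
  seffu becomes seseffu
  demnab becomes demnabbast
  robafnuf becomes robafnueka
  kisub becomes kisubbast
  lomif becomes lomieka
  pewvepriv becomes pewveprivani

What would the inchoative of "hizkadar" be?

tapar and gehfogsaf both have last vowel 'a' yet inflect differently (tatapar, gehfogsaeka), so the last vowel is not what conditions the rule; the final letter is.
"hizkadar" ends in -r. The one such stem in the data (tapar → tatapar) repeats the first consonant+vowel as a prefix (as does seffu), so the same rule applies.
So hizkadar → hihizkadar.

hihizkadar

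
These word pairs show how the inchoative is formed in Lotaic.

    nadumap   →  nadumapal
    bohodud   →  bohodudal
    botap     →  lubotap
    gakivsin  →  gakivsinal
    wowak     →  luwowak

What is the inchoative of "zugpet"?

"zugpet" has 2 vowels. The stems with 2 vowels (botap → lubotap, wowak → luwowak) add the prefix lu-.
The other pattern: stems with 3 vowels add -al.
So zugpet → luzugpet.

luzugpet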